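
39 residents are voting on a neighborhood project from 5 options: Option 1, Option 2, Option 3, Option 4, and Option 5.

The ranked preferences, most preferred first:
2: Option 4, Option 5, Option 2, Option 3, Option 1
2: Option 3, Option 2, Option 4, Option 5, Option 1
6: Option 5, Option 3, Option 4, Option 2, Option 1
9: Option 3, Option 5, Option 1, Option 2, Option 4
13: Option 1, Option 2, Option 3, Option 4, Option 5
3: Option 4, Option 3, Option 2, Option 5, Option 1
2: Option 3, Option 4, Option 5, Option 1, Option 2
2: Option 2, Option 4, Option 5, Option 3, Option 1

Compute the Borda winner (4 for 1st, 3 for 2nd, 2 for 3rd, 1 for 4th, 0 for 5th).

Option 1: 2×0 + 2×0 + 6×0 + 9×2 + 13×4 + 3×0 + 2×1 + 2×0 = 72
Option 2: 2×2 + 2×3 + 6×1 + 9×1 + 13×3 + 3×2 + 2×0 + 2×4 = 78
Option 3: 2×1 + 2×4 + 6×3 + 9×4 + 13×2 + 3×3 + 2×4 + 2×1 = 109
Option 4: 2×4 + 2×2 + 6×2 + 9×0 + 13×1 + 3×4 + 2×3 + 2×3 = 61
Option 5: 2×3 + 2×1 + 6×4 + 9×3 + 13×0 + 3×1 + 2×2 + 2×2 = 70

Option 3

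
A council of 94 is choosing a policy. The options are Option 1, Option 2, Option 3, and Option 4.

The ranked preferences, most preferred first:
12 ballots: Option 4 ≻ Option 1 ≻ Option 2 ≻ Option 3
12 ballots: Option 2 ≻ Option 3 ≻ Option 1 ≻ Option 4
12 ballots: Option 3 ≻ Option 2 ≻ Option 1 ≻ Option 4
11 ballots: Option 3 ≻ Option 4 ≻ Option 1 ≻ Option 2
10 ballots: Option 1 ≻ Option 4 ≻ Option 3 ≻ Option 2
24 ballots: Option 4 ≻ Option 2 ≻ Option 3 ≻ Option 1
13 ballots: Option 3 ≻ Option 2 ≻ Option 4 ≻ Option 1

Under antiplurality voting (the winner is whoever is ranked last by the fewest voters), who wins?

Option 3

Last-place votes: Option 1 37, Option 2 21, Option 3 12, Option 4 24.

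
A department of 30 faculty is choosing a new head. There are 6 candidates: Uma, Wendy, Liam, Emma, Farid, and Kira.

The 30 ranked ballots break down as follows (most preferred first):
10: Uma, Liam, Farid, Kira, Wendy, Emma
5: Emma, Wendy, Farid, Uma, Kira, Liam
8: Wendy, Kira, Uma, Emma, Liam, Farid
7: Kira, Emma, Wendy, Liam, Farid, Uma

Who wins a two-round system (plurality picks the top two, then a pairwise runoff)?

Round 1 first-place votes: Uma 10, Wendy 8, Liam 0, Emma 5, Farid 0, Kira 7. Uma and Wendy advance.
Runoff: Uma is ranked above Wendy on 10 ballots, Wendy above Uma on 20.

Wendy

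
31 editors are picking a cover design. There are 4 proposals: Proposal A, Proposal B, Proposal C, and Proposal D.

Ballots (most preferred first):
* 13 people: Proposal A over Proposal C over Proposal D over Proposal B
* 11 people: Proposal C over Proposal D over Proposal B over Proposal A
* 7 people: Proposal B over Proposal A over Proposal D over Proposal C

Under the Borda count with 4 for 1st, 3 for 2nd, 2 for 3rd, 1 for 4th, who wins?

Proposal C

Proposal A: 13×4 + 11×1 + 7×3 = 84
Proposal B: 13×1 + 11×2 + 7×4 = 63
Proposal C: 13×3 + 11×4 + 7×1 = 90
Proposal D: 13×2 + 11×3 + 7×2 = 73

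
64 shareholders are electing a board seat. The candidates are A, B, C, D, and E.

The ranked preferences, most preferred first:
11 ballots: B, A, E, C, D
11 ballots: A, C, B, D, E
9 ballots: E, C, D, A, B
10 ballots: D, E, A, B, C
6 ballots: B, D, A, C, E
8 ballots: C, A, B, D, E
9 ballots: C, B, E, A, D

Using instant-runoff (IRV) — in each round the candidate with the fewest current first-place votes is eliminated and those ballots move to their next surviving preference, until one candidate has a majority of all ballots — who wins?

A

Round 1: A 11, B 17, C 17, D 10, E 9. E eliminated.
Round 2: A 11, B 17, C 26, D 10. D eliminated.
Round 3: A 21, B 17, C 26. B eliminated.
Round 4: A 38, C 26. A has a majority (≥33).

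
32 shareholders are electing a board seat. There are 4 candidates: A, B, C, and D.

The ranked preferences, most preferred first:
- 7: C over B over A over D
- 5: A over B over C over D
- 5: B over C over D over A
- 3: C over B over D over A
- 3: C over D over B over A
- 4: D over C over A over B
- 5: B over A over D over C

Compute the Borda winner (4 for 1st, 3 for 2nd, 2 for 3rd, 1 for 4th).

B

A: 7×2 + 5×4 + 5×1 + 3×1 + 3×1 + 4×2 + 5×3 = 68
B: 7×3 + 5×3 + 5×4 + 3×3 + 3×2 + 4×1 + 5×4 = 95
C: 7×4 + 5×2 + 5×3 + 3×4 + 3×4 + 4×3 + 5×1 = 94
D: 7×1 + 5×1 + 5×2 + 3×2 + 3×3 + 4×4 + 5×2 = 63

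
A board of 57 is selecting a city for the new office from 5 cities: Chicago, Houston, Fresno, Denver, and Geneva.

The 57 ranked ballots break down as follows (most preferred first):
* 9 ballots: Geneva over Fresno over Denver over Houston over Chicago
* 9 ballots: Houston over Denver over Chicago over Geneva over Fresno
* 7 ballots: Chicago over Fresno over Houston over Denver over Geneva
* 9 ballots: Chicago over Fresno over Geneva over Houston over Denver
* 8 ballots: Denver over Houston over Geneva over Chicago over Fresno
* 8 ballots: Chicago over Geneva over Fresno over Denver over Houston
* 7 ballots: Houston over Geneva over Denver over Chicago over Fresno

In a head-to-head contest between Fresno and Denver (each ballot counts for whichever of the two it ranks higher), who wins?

Fresno

Fresno is ranked above Denver on 33 ballots; Denver above Fresno on 24.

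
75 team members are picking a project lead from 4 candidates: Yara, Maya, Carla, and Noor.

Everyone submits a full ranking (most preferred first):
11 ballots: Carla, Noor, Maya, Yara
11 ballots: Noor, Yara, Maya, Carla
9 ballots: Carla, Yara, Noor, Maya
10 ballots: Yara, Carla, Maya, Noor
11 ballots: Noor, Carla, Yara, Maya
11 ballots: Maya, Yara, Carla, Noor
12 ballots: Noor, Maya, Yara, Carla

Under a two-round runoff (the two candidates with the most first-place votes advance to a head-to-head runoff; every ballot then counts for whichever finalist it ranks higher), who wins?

Round 1 first-place votes: Yara 10, Maya 11, Carla 20, Noor 34. Noor and Carla advance.
Runoff: Noor is ranked above Carla on 34 ballots, Carla above Noor on 41.

Carla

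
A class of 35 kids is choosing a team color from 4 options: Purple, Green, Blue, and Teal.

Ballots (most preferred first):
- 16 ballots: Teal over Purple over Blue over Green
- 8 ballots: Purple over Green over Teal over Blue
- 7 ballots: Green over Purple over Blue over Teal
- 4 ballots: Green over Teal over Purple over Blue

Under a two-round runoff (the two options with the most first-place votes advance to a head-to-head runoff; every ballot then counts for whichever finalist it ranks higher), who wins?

Round 1 first-place votes: Purple 8, Green 11, Blue 0, Teal 16. Teal and Green advance.
Runoff: Teal is ranked above Green on 16 ballots, Green above Teal on 19.

Green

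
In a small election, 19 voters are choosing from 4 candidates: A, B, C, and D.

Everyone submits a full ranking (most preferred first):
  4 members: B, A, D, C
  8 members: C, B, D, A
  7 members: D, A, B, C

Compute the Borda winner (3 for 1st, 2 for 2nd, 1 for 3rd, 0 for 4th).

A: 4×2 + 8×0 + 7×2 = 22
B: 4×3 + 8×2 + 7×1 = 35
C: 4×0 + 8×3 + 7×0 = 24
D: 4×1 + 8×1 + 7×3 = 33

B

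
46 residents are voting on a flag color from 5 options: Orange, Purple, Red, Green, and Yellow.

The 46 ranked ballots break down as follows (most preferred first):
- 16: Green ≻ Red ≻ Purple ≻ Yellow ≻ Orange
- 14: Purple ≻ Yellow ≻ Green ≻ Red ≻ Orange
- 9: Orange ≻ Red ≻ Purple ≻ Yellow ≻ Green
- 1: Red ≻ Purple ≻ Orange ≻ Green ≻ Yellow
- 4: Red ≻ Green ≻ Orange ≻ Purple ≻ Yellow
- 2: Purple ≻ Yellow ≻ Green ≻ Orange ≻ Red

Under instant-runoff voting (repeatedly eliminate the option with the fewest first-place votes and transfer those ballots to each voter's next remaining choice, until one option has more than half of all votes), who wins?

Purple

Round 1: Orange 9, Purple 16, Red 5, Green 16, Yellow 0. Yellow eliminated.
Round 2: Orange 9, Purple 16, Red 5, Green 16. Red eliminated.
Round 3: Orange 9, Purple 17, Green 20. Orange eliminated.
Round 4: Purple 26, Green 20. Purple has a majority (≥24).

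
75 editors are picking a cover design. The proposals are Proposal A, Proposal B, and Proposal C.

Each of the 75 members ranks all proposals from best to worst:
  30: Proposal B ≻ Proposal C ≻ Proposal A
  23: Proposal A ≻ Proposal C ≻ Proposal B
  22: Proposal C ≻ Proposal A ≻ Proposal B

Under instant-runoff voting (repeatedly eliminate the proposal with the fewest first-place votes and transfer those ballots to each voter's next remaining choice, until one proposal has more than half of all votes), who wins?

Round 1: Proposal A 23, Proposal B 30, Proposal C 22. Proposal C eliminated.
Round 2: Proposal A 45, Proposal B 30. Proposal A has a majority (≥38).

Proposal A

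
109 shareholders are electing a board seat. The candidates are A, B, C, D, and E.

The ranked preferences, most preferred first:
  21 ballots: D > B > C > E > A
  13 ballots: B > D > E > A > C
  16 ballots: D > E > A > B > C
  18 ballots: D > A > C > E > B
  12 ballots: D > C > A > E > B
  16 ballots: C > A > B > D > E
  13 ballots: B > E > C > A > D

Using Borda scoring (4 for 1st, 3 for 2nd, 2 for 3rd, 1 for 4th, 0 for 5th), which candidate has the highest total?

A: 21×0 + 13×1 + 16×2 + 18×3 + 12×2 + 16×3 + 13×1 = 184
B: 21×3 + 13×4 + 16×1 + 18×0 + 12×0 + 16×2 + 13×4 = 215
C: 21×2 + 13×0 + 16×0 + 18×2 + 12×3 + 16×4 + 13×2 = 204
D: 21×4 + 13×3 + 16×4 + 18×4 + 12×4 + 16×1 + 13×0 = 323
E: 21×1 + 13×2 + 16×3 + 18×1 + 12×1 + 16×0 + 13×3 = 164

D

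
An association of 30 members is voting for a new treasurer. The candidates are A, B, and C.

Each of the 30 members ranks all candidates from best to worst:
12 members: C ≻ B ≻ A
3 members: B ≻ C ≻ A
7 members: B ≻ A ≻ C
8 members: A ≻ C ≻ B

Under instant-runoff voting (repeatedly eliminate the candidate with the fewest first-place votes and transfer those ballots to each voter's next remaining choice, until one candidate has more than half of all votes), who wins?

Round 1: A 8, B 10, C 12. A eliminated.
Round 2: B 10, C 20. C has a majority (≥16).

C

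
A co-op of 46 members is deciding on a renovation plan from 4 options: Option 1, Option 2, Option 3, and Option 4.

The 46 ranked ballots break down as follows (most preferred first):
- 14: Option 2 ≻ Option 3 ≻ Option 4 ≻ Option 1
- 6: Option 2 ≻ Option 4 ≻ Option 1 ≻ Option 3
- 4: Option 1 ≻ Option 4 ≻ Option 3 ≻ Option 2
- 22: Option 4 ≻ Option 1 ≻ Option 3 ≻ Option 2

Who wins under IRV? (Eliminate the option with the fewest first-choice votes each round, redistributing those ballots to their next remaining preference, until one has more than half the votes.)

Round 1: Option 1 4, Option 2 20, Option 3 0, Option 4 22. Option 3 eliminated.
Round 2: Option 1 4, Option 2 20, Option 4 22. Option 1 eliminated.
Round 3: Option 2 20, Option 4 26. Option 4 has a majority (≥24).

Option 4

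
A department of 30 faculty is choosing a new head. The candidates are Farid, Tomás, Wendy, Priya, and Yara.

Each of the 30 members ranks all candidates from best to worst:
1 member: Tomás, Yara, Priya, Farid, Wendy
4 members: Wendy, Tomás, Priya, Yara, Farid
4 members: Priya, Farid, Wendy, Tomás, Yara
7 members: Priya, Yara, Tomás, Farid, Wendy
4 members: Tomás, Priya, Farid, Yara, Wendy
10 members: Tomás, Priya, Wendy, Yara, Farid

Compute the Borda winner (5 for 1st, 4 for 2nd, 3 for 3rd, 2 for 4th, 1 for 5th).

Priya

Farid: 1×2 + 4×1 + 4×4 + 7×2 + 4×3 + 10×1 = 58
Tomás: 1×5 + 4×4 + 4×2 + 7×3 + 4×5 + 10×5 = 120
Wendy: 1×1 + 4×5 + 4×3 + 7×1 + 4×1 + 10×3 = 74
Priya: 1×3 + 4×3 + 4×5 + 7×5 + 4×4 + 10×4 = 126
Yara: 1×4 + 4×2 + 4×1 + 7×4 + 4×2 + 10×2 = 72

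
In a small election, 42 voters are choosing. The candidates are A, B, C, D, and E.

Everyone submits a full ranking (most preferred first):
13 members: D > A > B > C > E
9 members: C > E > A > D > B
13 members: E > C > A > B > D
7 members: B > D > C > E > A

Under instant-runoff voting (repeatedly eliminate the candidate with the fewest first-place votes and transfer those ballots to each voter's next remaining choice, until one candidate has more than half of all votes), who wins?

Round 1: A 0, B 7, C 9, D 13, E 13. A eliminated.
Round 2: B 7, C 9, D 13, E 13. B eliminated.
Round 3: C 9, D 20, E 13. C eliminated.
Round 4: D 20, E 22. E has a majority (≥22).

E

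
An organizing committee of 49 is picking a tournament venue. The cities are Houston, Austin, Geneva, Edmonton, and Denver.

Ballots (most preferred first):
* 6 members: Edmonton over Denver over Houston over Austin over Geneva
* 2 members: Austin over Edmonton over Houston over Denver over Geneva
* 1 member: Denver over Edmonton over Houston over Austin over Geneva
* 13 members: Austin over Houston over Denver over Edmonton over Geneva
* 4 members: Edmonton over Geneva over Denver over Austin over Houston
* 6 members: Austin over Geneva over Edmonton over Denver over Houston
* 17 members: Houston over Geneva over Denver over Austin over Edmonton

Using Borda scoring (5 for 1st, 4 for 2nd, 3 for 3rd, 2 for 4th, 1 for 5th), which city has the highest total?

Houston: 6×3 + 2×3 + 1×3 + 13×4 + 4×1 + 6×1 + 17×5 = 174
Austin: 6×2 + 2×5 + 1×2 + 13×5 + 4×2 + 6×5 + 17×2 = 161
Geneva: 6×1 + 2×1 + 1×1 + 13×1 + 4×4 + 6×4 + 17×4 = 130
Edmonton: 6×5 + 2×4 + 1×4 + 13×2 + 4×5 + 6×3 + 17×1 = 123
Denver: 6×4 + 2×2 + 1×5 + 13×3 + 4×3 + 6×2 + 17×3 = 147

Houston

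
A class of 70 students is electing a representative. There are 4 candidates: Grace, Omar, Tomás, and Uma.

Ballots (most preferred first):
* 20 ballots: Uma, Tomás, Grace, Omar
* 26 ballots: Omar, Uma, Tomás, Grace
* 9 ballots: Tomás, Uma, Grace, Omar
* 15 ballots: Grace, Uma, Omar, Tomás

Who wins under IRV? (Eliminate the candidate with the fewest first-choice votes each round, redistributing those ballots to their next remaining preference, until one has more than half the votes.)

Round 1: Grace 15, Omar 26, Tomás 9, Uma 20. Tomás eliminated.
Round 2: Grace 15, Omar 26, Uma 29. Grace eliminated.
Round 3: Omar 26, Uma 44. Uma has a majority (≥36).

Uma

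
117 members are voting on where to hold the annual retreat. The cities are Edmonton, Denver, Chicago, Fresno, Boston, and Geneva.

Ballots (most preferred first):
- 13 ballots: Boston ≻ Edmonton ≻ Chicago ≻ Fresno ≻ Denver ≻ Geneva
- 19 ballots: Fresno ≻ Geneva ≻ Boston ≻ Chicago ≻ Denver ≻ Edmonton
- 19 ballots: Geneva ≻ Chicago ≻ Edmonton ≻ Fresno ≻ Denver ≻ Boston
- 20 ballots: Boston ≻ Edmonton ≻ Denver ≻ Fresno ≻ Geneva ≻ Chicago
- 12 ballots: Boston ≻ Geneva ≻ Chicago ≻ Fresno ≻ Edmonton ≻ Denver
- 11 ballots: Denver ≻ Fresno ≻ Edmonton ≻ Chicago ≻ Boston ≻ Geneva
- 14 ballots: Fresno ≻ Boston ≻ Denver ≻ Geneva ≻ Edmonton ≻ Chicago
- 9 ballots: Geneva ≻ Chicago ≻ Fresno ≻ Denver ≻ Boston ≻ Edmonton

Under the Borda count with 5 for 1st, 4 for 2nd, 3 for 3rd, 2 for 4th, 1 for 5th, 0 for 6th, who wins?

Fresno

Edmonton: 13×4 + 19×0 + 19×3 + 20×4 + 12×1 + 11×3 + 14×1 + 9×0 = 248
Denver: 13×1 + 19×1 + 19×1 + 20×3 + 12×0 + 11×5 + 14×3 + 9×2 = 226
Chicago: 13×3 + 19×2 + 19×4 + 20×0 + 12×3 + 11×2 + 14×0 + 9×4 = 247
Fresno: 13×2 + 19×5 + 19×2 + 20×2 + 12×2 + 11×4 + 14×5 + 9×3 = 364
Boston: 13×5 + 19×3 + 19×0 + 20×5 + 12×5 + 11×1 + 14×4 + 9×1 = 358
Geneva: 13×0 + 19×4 + 19×5 + 20×1 + 12×4 + 11×0 + 14×2 + 9×5 = 312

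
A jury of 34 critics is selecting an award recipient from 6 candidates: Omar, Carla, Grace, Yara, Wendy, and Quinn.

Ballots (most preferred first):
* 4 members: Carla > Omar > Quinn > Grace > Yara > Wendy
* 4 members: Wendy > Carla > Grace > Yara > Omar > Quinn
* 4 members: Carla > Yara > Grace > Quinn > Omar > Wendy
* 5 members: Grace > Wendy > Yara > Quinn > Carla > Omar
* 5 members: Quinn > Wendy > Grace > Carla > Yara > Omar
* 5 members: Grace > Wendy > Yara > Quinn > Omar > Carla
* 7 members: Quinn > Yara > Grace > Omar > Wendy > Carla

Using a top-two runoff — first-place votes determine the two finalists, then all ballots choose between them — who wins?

Round 1 first-place votes: Omar 0, Carla 8, Grace 10, Yara 0, Wendy 4, Quinn 12. Quinn and Grace advance.
Runoff: Quinn is ranked above Grace on 16 ballots, Grace above Quinn on 18.

Grace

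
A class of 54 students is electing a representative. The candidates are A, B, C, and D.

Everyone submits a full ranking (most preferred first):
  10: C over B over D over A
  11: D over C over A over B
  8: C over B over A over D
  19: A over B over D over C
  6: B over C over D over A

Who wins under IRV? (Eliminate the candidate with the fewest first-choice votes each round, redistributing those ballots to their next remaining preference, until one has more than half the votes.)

Round 1: A 19, B 6, C 18, D 11. B eliminated.
Round 2: A 19, C 24, D 11. D eliminated.
Round 3: A 19, C 35. C has a majority (≥28).

C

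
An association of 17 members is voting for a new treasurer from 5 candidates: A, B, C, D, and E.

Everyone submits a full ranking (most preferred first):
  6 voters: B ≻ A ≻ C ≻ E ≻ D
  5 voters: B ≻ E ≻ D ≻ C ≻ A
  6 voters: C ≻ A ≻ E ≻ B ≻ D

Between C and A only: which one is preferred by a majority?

C is ranked above A on 11 ballots; A above C on 6.

C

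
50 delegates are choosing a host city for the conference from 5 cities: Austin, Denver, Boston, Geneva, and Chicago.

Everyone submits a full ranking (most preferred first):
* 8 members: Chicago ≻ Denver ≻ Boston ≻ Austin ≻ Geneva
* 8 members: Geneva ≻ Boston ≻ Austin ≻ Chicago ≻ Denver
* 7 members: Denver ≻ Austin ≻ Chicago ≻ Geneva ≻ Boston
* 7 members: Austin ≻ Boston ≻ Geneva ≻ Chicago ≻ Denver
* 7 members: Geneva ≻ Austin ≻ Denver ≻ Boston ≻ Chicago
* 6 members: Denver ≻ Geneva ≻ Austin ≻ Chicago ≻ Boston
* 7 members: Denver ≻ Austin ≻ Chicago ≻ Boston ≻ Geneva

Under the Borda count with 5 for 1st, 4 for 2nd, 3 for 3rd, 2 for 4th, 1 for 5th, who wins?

Austin: 8×2 + 8×3 + 7×4 + 7×5 + 7×4 + 6×3 + 7×4 = 177
Denver: 8×4 + 8×1 + 7×5 + 7×1 + 7×3 + 6×5 + 7×5 = 168
Boston: 8×3 + 8×4 + 7×1 + 7×4 + 7×2 + 6×1 + 7×2 = 125
Geneva: 8×1 + 8×5 + 7×2 + 7×3 + 7×5 + 6×4 + 7×1 = 149
Chicago: 8×5 + 8×2 + 7×3 + 7×2 + 7×1 + 6×2 + 7×3 = 131

Austin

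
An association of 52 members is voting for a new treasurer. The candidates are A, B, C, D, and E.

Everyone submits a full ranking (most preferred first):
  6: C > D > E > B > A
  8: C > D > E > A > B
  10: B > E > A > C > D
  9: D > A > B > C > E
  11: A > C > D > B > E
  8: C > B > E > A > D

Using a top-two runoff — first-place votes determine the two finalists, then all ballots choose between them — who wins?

Round 1 first-place votes: A 11, B 10, C 22, D 9, E 0. C and A advance.
Runoff: C is ranked above A on 22 ballots, A above C on 30.

A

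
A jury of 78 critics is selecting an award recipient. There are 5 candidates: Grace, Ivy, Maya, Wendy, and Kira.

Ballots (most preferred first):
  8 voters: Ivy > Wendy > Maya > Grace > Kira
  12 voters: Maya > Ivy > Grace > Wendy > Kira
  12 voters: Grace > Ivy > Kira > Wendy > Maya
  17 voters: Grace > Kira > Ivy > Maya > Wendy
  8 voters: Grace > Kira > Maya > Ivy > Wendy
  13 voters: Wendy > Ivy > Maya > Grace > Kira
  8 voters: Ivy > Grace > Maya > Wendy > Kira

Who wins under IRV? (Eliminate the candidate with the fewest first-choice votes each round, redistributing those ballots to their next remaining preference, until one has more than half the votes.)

Round 1: Grace 37, Ivy 16, Maya 12, Wendy 13, Kira 0. Kira eliminated.
Round 2: Grace 37, Ivy 16, Maya 12, Wendy 13. Maya eliminated.
Round 3: Grace 37, Ivy 28, Wendy 13. Wendy eliminated.
Round 4: Grace 37, Ivy 41. Ivy has a majority (≥40).

Ivy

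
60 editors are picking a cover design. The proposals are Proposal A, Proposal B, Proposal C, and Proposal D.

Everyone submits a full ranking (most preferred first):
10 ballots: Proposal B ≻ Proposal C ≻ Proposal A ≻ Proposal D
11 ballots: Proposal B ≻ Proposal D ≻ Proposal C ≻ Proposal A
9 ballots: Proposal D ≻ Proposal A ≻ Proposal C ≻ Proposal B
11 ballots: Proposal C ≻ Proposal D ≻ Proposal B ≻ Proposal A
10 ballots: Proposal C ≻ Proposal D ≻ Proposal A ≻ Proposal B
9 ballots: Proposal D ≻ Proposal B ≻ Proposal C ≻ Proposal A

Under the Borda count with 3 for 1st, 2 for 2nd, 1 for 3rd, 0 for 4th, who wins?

Proposal D

Proposal A: 10×1 + 11×0 + 9×2 + 11×0 + 10×1 + 9×0 = 38
Proposal B: 10×3 + 11×3 + 9×0 + 11×1 + 10×0 + 9×2 = 92
Proposal C: 10×2 + 11×1 + 9×1 + 11×3 + 10×3 + 9×1 = 112
Proposal D: 10×0 + 11×2 + 9×3 + 11×2 + 10×2 + 9×3 = 118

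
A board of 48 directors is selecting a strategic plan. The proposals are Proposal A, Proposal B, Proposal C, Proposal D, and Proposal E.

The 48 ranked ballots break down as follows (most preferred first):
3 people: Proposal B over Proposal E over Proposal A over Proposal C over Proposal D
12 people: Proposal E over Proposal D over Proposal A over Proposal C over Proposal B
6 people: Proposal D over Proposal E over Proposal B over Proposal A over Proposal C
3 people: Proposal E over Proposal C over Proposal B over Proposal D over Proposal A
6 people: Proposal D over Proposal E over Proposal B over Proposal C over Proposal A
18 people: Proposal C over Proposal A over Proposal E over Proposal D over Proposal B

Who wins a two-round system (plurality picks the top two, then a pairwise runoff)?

Proposal E

Round 1 first-place votes: Proposal A 0, Proposal B 3, Proposal C 18, Proposal D 12, Proposal E 15. Proposal C and Proposal E advance.
Runoff: Proposal C is ranked above Proposal E on 18 ballots, Proposal E above Proposal C on 30.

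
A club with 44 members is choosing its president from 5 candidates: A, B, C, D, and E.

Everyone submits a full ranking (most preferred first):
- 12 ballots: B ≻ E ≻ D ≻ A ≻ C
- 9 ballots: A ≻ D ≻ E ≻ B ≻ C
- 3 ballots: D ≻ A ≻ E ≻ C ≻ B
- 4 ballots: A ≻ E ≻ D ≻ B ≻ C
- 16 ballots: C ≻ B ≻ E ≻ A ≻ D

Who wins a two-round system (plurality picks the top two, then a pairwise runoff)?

Round 1 first-place votes: A 13, B 12, C 16, D 3, E 0. C and A advance.
Runoff: C is ranked above A on 16 ballots, A above C on 28.

A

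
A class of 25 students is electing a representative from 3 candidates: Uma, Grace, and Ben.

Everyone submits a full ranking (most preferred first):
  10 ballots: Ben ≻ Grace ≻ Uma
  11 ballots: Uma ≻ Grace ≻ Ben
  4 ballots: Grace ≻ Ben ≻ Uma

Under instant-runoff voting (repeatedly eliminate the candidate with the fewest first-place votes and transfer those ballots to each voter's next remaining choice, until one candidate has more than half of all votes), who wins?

Ben

Round 1: Uma 11, Grace 4, Ben 10. Grace eliminated.
Round 2: Uma 11, Ben 14. Ben has a majority (≥13).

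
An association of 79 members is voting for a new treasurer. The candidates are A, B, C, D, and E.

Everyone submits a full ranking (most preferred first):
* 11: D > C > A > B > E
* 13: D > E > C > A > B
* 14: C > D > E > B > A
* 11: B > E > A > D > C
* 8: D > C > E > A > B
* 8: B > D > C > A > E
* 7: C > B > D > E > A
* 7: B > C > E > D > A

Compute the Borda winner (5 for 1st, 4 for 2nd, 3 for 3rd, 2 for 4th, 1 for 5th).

D

A: 11×3 + 13×2 + 14×1 + 11×3 + 8×2 + 8×2 + 7×1 + 7×1 = 152
B: 11×2 + 13×1 + 14×2 + 11×5 + 8×1 + 8×5 + 7×4 + 7×5 = 229
C: 11×4 + 13×3 + 14×5 + 11×1 + 8×4 + 8×3 + 7×5 + 7×4 = 283
D: 11×5 + 13×5 + 14×4 + 11×2 + 8×5 + 8×4 + 7×3 + 7×2 = 305
E: 11×1 + 13×4 + 14×3 + 11×4 + 8×3 + 8×1 + 7×2 + 7×3 = 216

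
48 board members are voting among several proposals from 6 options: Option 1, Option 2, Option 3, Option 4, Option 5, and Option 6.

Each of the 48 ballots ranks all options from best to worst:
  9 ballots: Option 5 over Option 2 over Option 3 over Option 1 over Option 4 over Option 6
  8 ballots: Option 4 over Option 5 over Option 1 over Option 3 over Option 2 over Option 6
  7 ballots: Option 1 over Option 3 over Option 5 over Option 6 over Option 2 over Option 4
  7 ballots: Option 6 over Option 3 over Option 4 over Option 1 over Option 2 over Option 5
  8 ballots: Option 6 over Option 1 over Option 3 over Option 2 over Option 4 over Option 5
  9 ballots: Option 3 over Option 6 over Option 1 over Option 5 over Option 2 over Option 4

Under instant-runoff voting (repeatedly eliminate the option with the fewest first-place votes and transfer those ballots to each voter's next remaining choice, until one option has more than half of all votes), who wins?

Round 1: Option 1 7, Option 2 0, Option 3 9, Option 4 8, Option 5 9, Option 6 15. Option 2 eliminated.
Round 2: Option 1 7, Option 3 9, Option 4 8, Option 5 9, Option 6 15. Option 1 eliminated.
Round 3: Option 3 16, Option 4 8, Option 5 9, Option 6 15. Option 4 eliminated.
Round 4: Option 3 16, Option 5 17, Option 6 15. Option 6 eliminated.
Round 5: Option 3 31, Option 5 17. Option 3 has a majority (≥25).

Option 3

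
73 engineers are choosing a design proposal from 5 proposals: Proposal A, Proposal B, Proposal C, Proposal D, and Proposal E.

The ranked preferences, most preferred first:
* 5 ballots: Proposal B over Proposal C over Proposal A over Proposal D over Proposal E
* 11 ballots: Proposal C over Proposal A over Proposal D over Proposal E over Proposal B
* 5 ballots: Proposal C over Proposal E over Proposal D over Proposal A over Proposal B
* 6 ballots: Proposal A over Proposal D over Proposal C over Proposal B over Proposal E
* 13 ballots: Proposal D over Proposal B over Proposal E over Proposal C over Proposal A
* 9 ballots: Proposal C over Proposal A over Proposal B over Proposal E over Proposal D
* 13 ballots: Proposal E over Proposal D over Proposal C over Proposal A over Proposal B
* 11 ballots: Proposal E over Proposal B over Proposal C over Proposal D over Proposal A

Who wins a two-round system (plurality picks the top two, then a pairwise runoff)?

Round 1 first-place votes: Proposal A 6, Proposal B 5, Proposal C 25, Proposal D 13, Proposal E 24. Proposal C and Proposal E advance.
Runoff: Proposal C is ranked above Proposal E on 36 ballots, Proposal E above Proposal C on 37.

Proposal E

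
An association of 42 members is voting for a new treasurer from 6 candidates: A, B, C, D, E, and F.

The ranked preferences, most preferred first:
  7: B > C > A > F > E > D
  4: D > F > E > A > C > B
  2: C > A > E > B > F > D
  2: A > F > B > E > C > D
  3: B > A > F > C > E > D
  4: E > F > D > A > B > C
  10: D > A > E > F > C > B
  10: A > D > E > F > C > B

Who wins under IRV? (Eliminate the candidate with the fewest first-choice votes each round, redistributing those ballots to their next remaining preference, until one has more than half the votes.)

A

Round 1: A 12, B 10, C 2, D 14, E 4, F 0. F eliminated.
Round 2: A 12, B 10, C 2, D 14, E 4. C eliminated.
Round 3: A 14, B 10, D 14, E 4. E eliminated.
Round 4: A 14, B 10, D 18. B eliminated.
Round 5: A 24, D 18. A has a majority (≥22).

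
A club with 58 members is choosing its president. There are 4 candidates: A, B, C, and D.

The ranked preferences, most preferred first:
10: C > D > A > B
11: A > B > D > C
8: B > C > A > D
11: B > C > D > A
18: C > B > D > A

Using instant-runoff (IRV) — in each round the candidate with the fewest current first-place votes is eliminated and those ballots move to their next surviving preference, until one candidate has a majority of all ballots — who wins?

B

Round 1: A 11, B 19, C 28, D 0. D eliminated.
Round 2: A 11, B 19, C 28. A eliminated.
Round 3: B 30, C 28. B has a majority (≥30).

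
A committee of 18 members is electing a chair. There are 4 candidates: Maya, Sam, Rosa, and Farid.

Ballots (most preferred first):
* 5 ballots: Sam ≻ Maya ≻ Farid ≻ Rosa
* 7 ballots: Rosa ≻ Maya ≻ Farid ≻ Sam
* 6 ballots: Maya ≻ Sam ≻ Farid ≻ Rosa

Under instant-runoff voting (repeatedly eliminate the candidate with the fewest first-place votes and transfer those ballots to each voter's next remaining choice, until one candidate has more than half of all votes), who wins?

Round 1: Maya 6, Sam 5, Rosa 7, Farid 0. Farid eliminated.
Round 2: Maya 6, Sam 5, Rosa 7. Sam eliminated.
Round 3: Maya 11, Rosa 7. Maya has a majority (≥10).

Maya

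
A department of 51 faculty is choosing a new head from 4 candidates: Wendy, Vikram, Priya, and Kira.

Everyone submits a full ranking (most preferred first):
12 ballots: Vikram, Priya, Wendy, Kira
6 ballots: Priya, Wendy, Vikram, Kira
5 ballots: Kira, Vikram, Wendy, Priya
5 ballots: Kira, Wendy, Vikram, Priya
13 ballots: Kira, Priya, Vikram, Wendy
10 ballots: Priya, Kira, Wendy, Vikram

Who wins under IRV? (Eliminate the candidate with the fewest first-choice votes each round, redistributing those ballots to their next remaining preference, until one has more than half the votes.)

Round 1: Wendy 0, Vikram 12, Priya 16, Kira 23. Wendy eliminated.
Round 2: Vikram 12, Priya 16, Kira 23. Vikram eliminated.
Round 3: Priya 28, Kira 23. Priya has a majority (≥26).

Priya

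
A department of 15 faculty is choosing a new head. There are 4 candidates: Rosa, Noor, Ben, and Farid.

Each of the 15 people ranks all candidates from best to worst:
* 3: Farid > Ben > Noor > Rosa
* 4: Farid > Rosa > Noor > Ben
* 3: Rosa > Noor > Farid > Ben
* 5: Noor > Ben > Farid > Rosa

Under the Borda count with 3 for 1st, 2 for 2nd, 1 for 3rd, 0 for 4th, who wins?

Rosa: 3×0 + 4×2 + 3×3 + 5×0 = 17
Noor: 3×1 + 4×1 + 3×2 + 5×3 = 28
Ben: 3×2 + 4×0 + 3×0 + 5×2 = 16
Farid: 3×3 + 4×3 + 3×1 + 5×1 = 29

Farid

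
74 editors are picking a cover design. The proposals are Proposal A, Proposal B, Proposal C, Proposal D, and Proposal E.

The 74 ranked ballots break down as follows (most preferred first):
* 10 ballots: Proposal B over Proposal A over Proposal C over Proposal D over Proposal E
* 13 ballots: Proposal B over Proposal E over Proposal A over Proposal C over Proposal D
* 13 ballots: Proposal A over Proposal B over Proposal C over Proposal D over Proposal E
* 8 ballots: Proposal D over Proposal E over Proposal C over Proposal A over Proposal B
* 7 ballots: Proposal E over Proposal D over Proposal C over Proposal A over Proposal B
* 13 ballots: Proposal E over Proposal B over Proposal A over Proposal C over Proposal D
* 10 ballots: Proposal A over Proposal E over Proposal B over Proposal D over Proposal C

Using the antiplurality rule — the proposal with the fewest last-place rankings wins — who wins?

Last-place votes: Proposal A 0, Proposal B 15, Proposal C 10, Proposal D 26, Proposal E 23.

Proposal A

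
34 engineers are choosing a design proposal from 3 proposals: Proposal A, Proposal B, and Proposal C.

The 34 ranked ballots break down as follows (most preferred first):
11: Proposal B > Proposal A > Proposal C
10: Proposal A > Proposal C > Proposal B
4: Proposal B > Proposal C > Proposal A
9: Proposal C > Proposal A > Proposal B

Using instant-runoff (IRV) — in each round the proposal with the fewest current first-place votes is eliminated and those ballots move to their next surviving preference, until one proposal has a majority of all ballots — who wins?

Proposal A

Round 1: Proposal A 10, Proposal B 15, Proposal C 9. Proposal C eliminated.
Round 2: Proposal A 19, Proposal B 15. Proposal A has a majority (≥18).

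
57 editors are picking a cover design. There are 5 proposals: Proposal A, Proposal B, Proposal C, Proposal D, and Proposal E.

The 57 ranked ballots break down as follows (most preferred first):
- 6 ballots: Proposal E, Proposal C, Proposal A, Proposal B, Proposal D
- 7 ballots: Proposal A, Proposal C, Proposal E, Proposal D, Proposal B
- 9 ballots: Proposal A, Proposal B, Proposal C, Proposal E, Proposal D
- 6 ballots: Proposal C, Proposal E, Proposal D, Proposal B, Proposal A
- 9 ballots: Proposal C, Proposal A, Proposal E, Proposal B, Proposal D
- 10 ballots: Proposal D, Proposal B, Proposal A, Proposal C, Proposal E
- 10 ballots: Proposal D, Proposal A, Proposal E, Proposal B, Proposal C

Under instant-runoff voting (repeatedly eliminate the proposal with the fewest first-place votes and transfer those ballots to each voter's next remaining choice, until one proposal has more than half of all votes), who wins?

Proposal C

Round 1: Proposal A 16, Proposal B 0, Proposal C 15, Proposal D 20, Proposal E 6. Proposal B eliminated.
Round 2: Proposal A 16, Proposal C 15, Proposal D 20, Proposal E 6. Proposal E eliminated.
Round 3: Proposal A 16, Proposal C 21, Proposal D 20. Proposal A eliminated.
Round 4: Proposal C 37, Proposal D 20. Proposal C has a majority (≥29).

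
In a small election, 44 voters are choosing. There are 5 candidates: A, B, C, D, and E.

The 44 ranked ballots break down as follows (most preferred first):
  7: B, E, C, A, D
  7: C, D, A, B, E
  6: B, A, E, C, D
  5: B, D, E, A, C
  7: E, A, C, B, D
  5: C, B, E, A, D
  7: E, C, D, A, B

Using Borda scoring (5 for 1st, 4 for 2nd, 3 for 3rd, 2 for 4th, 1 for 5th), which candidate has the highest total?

A: 7×2 + 7×3 + 6×4 + 5×2 + 7×4 + 5×2 + 7×2 = 121
B: 7×5 + 7×2 + 6×5 + 5×5 + 7×2 + 5×4 + 7×1 = 145
C: 7×3 + 7×5 + 6×2 + 5×1 + 7×3 + 5×5 + 7×4 = 147
D: 7×1 + 7×4 + 6×1 + 5×4 + 7×1 + 5×1 + 7×3 = 94
E: 7×4 + 7×1 + 6×3 + 5×3 + 7×5 + 5×3 + 7×5 = 153

E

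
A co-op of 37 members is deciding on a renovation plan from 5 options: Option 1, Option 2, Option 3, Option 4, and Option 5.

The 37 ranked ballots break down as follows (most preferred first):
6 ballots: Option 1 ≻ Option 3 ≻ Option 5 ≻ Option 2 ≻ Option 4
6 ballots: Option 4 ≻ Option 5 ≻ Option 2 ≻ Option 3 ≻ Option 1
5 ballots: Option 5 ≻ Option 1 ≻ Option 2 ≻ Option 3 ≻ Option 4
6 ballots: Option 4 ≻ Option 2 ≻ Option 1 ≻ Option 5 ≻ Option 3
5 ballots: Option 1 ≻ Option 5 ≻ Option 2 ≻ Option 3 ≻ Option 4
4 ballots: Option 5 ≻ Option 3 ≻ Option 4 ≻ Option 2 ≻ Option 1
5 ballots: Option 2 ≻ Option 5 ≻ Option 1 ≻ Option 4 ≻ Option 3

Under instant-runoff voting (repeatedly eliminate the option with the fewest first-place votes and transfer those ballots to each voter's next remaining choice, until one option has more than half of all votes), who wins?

Round 1: Option 1 11, Option 2 5, Option 3 0, Option 4 12, Option 5 9. Option 3 eliminated.
Round 2: Option 1 11, Option 2 5, Option 4 12, Option 5 9. Option 2 eliminated.
Round 3: Option 1 11, Option 4 12, Option 5 14. Option 1 eliminated.
Round 4: Option 4 12, Option 5 25. Option 5 has a majority (≥19).

Option 5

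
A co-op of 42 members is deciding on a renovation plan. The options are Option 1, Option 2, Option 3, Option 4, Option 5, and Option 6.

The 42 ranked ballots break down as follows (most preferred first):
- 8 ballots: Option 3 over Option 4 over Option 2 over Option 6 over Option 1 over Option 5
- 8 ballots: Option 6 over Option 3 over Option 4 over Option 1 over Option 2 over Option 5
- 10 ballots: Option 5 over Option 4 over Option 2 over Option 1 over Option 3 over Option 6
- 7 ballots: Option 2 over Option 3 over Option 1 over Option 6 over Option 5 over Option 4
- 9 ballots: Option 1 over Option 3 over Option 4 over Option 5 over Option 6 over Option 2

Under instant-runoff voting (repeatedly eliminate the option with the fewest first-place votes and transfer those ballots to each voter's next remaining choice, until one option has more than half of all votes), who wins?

Option 3

Round 1: Option 1 9, Option 2 7, Option 3 8, Option 4 0, Option 5 10, Option 6 8. Option 4 eliminated.
Round 2: Option 1 9, Option 2 7, Option 3 8, Option 5 10, Option 6 8. Option 2 eliminated.
Round 3: Option 1 9, Option 3 15, Option 5 10, Option 6 8. Option 6 eliminated.
Round 4: Option 1 9, Option 3 23, Option 5 10. Option 3 has a majority (≥22).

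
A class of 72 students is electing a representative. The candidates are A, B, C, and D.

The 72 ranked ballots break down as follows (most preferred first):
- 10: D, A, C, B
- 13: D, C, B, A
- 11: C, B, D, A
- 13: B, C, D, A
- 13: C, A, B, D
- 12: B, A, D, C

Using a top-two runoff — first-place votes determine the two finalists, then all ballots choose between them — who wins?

C

Round 1 first-place votes: A 0, B 25, C 24, D 23. B and C advance.
Runoff: B is ranked above C on 25 ballots, C above B on 47.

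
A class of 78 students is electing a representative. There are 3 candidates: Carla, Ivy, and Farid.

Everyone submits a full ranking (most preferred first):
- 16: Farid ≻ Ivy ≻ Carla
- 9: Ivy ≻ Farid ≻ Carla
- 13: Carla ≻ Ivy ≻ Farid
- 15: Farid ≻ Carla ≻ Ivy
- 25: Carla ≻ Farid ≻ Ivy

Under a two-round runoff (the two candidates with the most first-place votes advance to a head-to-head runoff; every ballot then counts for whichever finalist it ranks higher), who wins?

Farid

Round 1 first-place votes: Carla 38, Ivy 9, Farid 31. Carla and Farid advance.
Runoff: Carla is ranked above Farid on 38 ballots, Farid above Carla on 40.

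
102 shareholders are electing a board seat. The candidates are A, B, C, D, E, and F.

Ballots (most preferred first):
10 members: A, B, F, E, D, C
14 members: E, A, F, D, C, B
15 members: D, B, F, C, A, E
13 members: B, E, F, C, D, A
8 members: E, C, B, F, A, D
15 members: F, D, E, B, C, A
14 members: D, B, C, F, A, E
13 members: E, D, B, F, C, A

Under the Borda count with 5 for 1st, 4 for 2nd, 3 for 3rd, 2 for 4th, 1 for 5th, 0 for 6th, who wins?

A: 10×5 + 14×4 + 15×1 + 13×0 + 8×1 + 15×0 + 14×1 + 13×0 = 143
B: 10×4 + 14×0 + 15×4 + 13×5 + 8×3 + 15×2 + 14×4 + 13×3 = 314
C: 10×0 + 14×1 + 15×2 + 13×2 + 8×4 + 15×1 + 14×3 + 13×1 = 172
D: 10×1 + 14×2 + 15×5 + 13×1 + 8×0 + 15×4 + 14×5 + 13×4 = 308
E: 10×2 + 14×5 + 15×0 + 13×4 + 8×5 + 15×3 + 14×0 + 13×5 = 292
F: 10×3 + 14×3 + 15×3 + 13×3 + 8×2 + 15×5 + 14×2 + 13×2 = 301

B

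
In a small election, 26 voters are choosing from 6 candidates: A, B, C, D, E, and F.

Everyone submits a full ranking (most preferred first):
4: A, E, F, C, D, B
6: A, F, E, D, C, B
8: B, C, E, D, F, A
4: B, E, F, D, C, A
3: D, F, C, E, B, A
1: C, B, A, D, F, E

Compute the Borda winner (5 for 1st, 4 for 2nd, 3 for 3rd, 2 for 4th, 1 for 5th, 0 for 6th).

E

A: 4×5 + 6×5 + 8×0 + 4×0 + 3×0 + 1×3 = 53
B: 4×0 + 6×0 + 8×5 + 4×5 + 3×1 + 1×4 = 67
C: 4×2 + 6×1 + 8×4 + 4×1 + 3×3 + 1×5 = 64
D: 4×1 + 6×2 + 8×2 + 4×2 + 3×5 + 1×2 = 57
E: 4×4 + 6×3 + 8×3 + 4×4 + 3×2 + 1×0 = 80
F: 4×3 + 6×4 + 8×1 + 4×3 + 3×4 + 1×1 = 69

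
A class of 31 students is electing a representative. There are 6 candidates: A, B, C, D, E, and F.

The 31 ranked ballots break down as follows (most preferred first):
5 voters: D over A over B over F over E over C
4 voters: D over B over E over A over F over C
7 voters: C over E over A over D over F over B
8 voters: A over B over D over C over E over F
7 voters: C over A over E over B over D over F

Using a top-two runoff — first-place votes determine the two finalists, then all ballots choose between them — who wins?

D

Round 1 first-place votes: A 8, B 0, C 14, D 9, E 0, F 0. C and D advance.
Runoff: C is ranked above D on 14 ballots, D above C on 17.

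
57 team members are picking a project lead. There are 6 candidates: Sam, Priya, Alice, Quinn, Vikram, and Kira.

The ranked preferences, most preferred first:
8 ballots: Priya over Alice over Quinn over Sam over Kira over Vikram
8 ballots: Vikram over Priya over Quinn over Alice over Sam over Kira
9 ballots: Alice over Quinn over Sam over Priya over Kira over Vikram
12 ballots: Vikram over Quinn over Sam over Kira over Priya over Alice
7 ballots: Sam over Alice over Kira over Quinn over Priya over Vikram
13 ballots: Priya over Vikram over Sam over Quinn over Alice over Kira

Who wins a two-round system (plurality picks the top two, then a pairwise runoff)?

Priya

Round 1 first-place votes: Sam 7, Priya 21, Alice 9, Quinn 0, Vikram 20, Kira 0. Priya and Vikram advance.
Runoff: Priya is ranked above Vikram on 37 ballots, Vikram above Priya on 20.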